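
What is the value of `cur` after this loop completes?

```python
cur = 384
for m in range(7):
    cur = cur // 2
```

Halve 7 times: 384 // 2^7 = 3
`cur` takes the values: 384 → 192 → 96 → 48 → 24 → 12 → 6 → 3

Answer: 3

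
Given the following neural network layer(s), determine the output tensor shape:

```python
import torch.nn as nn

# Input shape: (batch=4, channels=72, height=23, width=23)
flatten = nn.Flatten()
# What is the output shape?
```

Input: (4, 72, 23, 23) -> Output: (4, 38088)

Answer: (4, 38088)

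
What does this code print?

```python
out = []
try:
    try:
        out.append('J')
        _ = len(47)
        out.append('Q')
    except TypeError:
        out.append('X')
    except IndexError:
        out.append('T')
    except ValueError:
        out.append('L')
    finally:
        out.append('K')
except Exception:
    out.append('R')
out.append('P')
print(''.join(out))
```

Execution trace: 'J' (inner try body) → 'X' (inner except TypeError) → 'K' (inner finally) → 'P' (after the try/except). Output: JXKP

Answer: JXKP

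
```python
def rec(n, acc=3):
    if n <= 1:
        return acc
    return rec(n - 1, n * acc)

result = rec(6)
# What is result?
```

Accumulator trace (n, acc): (6, 3) -> (5, 18) -> (4, 90) -> (3, 360) -> (2, 1080) -> (1, 2160) -> return 2160

Answer: 2160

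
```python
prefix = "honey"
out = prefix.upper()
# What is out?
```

Trace:
`prefix = "honey"` → prefix = 'honey'
`out = prefix.upper()` → out = 'HONEY'
So out = 'HONEY'

Answer: 'HONEY'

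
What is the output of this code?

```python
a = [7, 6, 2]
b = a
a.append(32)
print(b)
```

Key concept: basic list aliasing.
Step by step:
`a = [7, 6, 2]` → a = [7, 6, 2]
`b = a` → b = [7, 6, 2] (same object as a)
`a.append(32)` → a = [7, 6, 2, 32] (same object as b); b = [7, 6, 2, 32] (same object as a)
`print(b)` → prints [7, 6, 2, 32]

Answer: [7, 6, 2, 32]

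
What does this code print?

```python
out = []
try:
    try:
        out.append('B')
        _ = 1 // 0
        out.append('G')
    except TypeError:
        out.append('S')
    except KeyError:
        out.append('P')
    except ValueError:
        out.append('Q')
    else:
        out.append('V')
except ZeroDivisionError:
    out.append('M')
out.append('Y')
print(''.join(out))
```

Execution trace: 'B' (try body) → 'M' (outer except ZeroDivisionError) → 'Y' (after the try/except). Output: BMY

Answer: BMY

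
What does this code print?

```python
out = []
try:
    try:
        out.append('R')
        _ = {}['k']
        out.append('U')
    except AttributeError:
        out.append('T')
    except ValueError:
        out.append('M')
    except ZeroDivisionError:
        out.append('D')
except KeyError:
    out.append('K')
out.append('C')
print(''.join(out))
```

Execution trace: 'R' (inner try body) → 'K' (outer except KeyError) → 'C' (after the try/except). Output: RKC

Answer: RKC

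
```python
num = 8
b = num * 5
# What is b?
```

Trace:
`num = 8` → num = 8
`b = num * 5` → b = 40
So b = 40

Answer: 40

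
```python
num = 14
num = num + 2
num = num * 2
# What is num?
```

Trace:
`num = 14` → num = 14
`num = num + 2` → num = 16
`num = num * 2` → num = 32
So num = 32

Answer: 32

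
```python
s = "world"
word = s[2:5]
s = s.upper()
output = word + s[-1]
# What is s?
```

Trace:
`s = "world"` → s = 'world'
`word = s[2:5]` → word = 'rld'
`s = s.upper()` → s = 'WORLD'
`output = word + s[-1]` → output = 'rldD'
So s = 'WORLD'

Answer: 'WORLD'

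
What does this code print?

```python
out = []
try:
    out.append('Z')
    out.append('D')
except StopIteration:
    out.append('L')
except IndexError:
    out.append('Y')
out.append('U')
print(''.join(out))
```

Execution trace: 'Z' (try body) → 'D' (try body, no exception) → 'U' (after the try/except). Output: ZDU

Answer: ZDU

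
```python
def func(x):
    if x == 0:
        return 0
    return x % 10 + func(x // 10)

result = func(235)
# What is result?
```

Sum of digits of 235: 5 + 3 + 2 = 10

Answer: 10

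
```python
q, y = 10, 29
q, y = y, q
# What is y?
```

Trace:
`q, y = 10, 29` → q = 10; y = 29
`q, y = y, q` → q = 29; y = 10
So y = 10

Answer: 10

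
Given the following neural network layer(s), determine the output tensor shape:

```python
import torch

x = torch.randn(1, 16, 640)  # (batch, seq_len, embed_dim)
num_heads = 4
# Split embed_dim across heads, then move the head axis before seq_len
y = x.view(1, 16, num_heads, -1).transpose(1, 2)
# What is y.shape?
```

Input: (1, 16, 640) -> head_dim = 640 // 4 = 160; after view: (1, 16, 4, 160) -> after transpose(1, 2): (1, 4, 16, 160) -> Output: (1, 4, 16, 160)

Answer: (1, 4, 16, 160)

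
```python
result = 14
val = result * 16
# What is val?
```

Trace:
`result = 14` → result = 14
`val = result * 16` → val = 224
So val = 224

Answer: 224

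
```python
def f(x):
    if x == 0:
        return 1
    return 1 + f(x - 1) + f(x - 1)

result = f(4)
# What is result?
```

f(x) = 1 + 2·f(x-1), f(0)=1. Closed form: (1+1)·2^4 - 1 = 31.

Answer: 31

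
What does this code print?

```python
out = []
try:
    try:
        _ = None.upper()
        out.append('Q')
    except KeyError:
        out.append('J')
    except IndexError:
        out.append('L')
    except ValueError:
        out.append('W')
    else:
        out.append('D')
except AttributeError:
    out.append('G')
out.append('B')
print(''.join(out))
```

Execution trace: 'G' (outer except AttributeError) → 'B' (after the try/except). Output: GB

Answer: GB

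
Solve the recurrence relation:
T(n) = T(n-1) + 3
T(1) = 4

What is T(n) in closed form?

Unrolling: T(n) = T(1) + 3·(n-1) = 4 + 3(n-1) = 3n + 1.

Answer: T(n) = 3n + 1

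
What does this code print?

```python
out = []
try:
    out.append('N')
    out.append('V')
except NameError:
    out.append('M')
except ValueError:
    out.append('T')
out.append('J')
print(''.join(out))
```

Execution trace: 'N' (try body) → 'V' (try body, no exception) → 'J' (after the try/except). Output: NVJ

Answer: NVJ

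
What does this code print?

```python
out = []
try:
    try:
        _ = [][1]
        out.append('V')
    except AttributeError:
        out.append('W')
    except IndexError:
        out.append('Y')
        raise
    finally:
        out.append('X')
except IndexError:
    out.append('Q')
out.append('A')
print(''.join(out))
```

Execution trace: 'Y' (inner except IndexError) → 'X' (inner finally) → 'Q' (outer except IndexError) → 'A' (after the try/except). Output: YXQA

Answer: YXQA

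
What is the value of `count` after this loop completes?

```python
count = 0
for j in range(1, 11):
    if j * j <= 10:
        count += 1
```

Count numbers where j² ≤ 10
`count` takes the values: 0 → 1 → 2 → 3

Answer: 3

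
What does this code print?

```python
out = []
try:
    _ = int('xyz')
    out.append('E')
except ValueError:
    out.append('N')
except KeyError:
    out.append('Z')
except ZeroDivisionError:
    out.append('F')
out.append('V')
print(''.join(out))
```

Execution trace: 'N' (except ValueError) → 'V' (after the try/except). Output: NV

Answer: NV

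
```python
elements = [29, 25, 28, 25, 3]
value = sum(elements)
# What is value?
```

Trace:
`elements = [29, 25, 28, 25, 3]` → elements = [29, 25, 28, 25, 3]
`value = sum(elements)` → value = 110
So value = 110

Answer: 110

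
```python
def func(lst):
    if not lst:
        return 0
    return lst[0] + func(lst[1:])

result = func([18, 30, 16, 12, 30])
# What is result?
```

18 + 30 + 16 + 12 + 30 + 0 = 106

Answer: 106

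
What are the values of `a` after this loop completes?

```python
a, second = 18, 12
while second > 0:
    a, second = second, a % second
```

GCD of 18 and 12
`a` takes the values: 18 → 12 → 6

Answer: 6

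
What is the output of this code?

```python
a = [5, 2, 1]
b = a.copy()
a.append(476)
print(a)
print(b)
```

Key concept: list.copy() creates independent copy.
Step by step:
`a = [5, 2, 1]` → a = [5, 2, 1]
`b = a.copy()` → b = [5, 2, 1]
`a.append(476)` → a = [5, 2, 1, 476]
`print(a)` → prints [5, 2, 1, 476]
`print(b)` → prints [5, 2, 1]

Answer:
[5, 2, 1, 476]
[5, 2, 1]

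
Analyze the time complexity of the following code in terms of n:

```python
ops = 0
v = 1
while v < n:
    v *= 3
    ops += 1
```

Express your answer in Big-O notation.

Each loop level contributes: log n. Multiplying the contributions gives O(log n).

Answer: O(log n)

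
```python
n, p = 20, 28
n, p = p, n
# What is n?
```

Trace:
`n, p = 20, 28` → n = 20; p = 28
`n, p = p, n` → n = 28; p = 20
So n = 28

Answer: 28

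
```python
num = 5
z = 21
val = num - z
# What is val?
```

Trace:
`num = 5` → num = 5
`z = 21` → z = 21
`val = num - z` → val = -16
So val = -16

Answer: -16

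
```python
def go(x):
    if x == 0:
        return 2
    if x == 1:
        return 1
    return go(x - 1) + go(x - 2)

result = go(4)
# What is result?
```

Build up from base cases: go(0)=2, go(1)=1, go(2)=3, go(3)=4, go(4)=7

Answer: 7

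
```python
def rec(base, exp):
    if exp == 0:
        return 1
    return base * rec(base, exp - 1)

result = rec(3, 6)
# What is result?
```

rec(3, 6) = 3 * 3 * 3 * 3 * 3 * 3 = 729

Answer: 729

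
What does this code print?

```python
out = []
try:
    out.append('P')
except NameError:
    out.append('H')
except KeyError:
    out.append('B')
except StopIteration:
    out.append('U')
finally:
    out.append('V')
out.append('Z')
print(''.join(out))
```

Execution trace: 'P' (try body, no exception) → 'V' (finally) → 'Z' (after the try/except). Output: PVZ

Answer: PVZ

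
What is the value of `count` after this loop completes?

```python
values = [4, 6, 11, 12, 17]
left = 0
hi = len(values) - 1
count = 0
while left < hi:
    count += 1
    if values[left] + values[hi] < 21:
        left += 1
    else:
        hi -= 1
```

Steps to find pair summing to 21
`count` takes the values: 0 → 1 → 2 → 3 → 4

Answer: 4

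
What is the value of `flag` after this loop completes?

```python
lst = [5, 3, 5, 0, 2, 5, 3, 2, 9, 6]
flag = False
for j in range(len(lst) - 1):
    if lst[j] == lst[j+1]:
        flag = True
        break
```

Check consecutive duplicates in [5, 3, 5, 0, 2, 5, 3, 2, 9, 6]
`flag` takes the values: False

Answer: False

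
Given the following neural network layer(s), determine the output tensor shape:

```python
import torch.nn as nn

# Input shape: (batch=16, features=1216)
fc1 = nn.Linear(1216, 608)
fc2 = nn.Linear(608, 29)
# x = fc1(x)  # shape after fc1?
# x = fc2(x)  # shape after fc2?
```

Input: (16, 1216) -> after fc1: (16, 608) -> Output: (16, 29)

Answer: (16, 29)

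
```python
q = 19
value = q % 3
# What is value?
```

Trace:
`q = 19` → q = 19
`value = q % 3` → value = 1
So value = 1

Answer: 1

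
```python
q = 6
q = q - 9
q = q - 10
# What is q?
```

Trace:
`q = 6` → q = 6
`q = q - 9` → q = -3
`q = q - 10` → q = -13
So q = -13

Answer: -13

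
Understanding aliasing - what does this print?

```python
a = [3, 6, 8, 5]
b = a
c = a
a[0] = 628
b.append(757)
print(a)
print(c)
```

Key concept: multiple aliases.
Step by step:
`a = [3, 6, 8, 5]` → a = [3, 6, 8, 5]
`b = a` → b = [3, 6, 8, 5] (same object as a)
`c = a` → c = [3, 6, 8, 5] (same object as a, b)
`a[0] = 628` → a = [628, 6, 8, 5] (same object as b, c); b = [628, 6, 8, 5] (same object as a, c); c = [628, 6, 8, 5] (same object as a, b)
`b.append(757)` → a = [628, 6, 8, 5, 757] (same object as b, c); b = [628, 6, 8, 5, 757] (same object as a, c); c = [628, 6, 8, 5, 757] (same object as a, b)
`print(a)` → prints [628, 6, 8, 5, 757]
`print(c)` → prints [628, 6, 8, 5, 757]

Answer:
[628, 6, 8, 5, 757]
[628, 6, 8, 5, 757]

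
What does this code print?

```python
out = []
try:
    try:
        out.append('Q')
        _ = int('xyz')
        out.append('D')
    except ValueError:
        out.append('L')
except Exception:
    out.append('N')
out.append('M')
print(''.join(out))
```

Execution trace: 'Q' (inner try body) → 'L' (inner except ValueError) → 'M' (after the try/except). Output: QLM

Answer: QLM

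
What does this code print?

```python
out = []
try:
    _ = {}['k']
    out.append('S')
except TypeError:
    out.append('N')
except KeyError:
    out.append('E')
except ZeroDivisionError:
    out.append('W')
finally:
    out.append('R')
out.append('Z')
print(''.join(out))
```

Execution trace: 'E' (except KeyError) → 'R' (finally) → 'Z' (after the try/except). Output: ERZ

Answer: ERZ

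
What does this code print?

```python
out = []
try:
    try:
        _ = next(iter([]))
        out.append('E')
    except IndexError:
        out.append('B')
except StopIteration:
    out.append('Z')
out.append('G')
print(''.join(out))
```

Execution trace: 'Z' (outer except StopIteration) → 'G' (after the try/except). Output: ZG

Answer: ZG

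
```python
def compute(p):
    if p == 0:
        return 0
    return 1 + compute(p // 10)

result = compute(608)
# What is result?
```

Count of digits of 608: 3

Answer: 3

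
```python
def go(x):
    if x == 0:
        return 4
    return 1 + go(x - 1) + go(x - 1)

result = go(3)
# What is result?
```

go(x) = 1 + 2·go(x-1), go(0)=4. Closed form: (4+1)·2^3 - 1 = 39.

Answer: 39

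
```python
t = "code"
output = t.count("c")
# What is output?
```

Trace:
`t = "code"` → t = 'code'
`output = t.count("c")` → output = 1
So output = 1

Answer: 1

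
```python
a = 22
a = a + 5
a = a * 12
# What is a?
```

Trace:
`a = 22` → a = 22
`a = a + 5` → a = 27
`a = a * 12` → a = 324
So a = 324

Answer: 324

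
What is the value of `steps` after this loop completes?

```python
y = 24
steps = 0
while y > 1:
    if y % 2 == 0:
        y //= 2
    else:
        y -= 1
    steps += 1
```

Steps to reduce 24 to 1
`steps` takes the values: 0 → 1 → 2 → 3 → 4 → 5

Answer: 5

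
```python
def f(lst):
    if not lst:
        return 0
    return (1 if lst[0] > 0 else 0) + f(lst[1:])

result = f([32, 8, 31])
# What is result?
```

Count of positive elements in [32, 8, 31] = 3

Answer: 3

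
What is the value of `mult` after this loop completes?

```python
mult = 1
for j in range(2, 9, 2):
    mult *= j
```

Product of even numbers 2 to 8
`mult` takes the values: 1 → 2 → 8 → 48 → 384

Answer: 384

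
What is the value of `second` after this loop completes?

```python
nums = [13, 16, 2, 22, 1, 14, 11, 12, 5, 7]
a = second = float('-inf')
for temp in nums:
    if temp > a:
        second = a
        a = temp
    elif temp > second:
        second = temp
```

Second largest (with repeats) in [13, 16, 2, 22, 1, 14, 11, 12, 5, 7]
`second` takes the values: -inf → 13 → 16

Answer: 16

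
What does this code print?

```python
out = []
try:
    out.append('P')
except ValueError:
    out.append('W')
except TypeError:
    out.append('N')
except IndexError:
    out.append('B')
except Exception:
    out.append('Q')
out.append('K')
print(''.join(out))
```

Execution trace: 'P' (try body, no exception) → 'K' (after the try/except). Output: PK

Answer: PK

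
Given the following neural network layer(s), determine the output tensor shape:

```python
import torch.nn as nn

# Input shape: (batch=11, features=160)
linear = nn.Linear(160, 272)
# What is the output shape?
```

Input: (11, 160) -> Output: (11, 272)

Answer: (11, 272)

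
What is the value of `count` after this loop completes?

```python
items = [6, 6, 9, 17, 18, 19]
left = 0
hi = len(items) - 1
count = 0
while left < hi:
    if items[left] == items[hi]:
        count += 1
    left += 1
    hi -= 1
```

Count matching pairs from ends
`count` takes the values: 0

Answer: 0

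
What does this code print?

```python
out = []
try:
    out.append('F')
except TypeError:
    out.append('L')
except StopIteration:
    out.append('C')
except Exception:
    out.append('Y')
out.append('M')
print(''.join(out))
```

Execution trace: 'F' (try body, no exception) → 'M' (after the try/except). Output: FM

Answer: FM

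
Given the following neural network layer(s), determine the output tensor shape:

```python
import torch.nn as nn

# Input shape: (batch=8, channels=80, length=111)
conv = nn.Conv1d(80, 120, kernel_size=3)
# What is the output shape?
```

Input: (8, 80, 111) -> Output: (8, 120, 109)

Answer: (8, 120, 109)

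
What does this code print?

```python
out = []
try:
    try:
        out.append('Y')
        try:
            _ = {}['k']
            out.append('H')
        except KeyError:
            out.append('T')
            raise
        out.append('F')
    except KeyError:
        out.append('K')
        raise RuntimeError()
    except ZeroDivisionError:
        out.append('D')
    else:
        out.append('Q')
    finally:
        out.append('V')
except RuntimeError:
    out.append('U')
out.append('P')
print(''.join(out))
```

Execution trace: 'Y' (try body) → 'T' (inner except KeyError) → 'K' (except KeyError) → 'V' (finally) → 'U' (outer except RuntimeError) → 'P' (after the try/except). Output: YTKVUP

Answer: YTKVUP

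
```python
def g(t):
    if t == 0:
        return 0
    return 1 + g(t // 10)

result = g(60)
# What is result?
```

Count of digits of 60: 2

Answer: 2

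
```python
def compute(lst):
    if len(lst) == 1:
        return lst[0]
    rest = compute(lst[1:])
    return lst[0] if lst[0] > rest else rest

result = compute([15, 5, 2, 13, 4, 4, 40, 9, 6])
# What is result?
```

Recursive max over [15, 5, 2, 13, 4, 4, 40, 9, 6] = 40

Answer: 40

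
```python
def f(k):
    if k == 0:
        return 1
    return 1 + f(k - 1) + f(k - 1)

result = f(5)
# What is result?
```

f(k) = 1 + 2·f(k-1), f(0)=1. Closed form: (1+1)·2^5 - 1 = 63.

Answer: 63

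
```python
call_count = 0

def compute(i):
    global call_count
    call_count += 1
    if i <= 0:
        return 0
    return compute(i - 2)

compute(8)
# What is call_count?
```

Linear recursion stepping by 2: 5 calls from i=8 down to ≤0.

Answer: 5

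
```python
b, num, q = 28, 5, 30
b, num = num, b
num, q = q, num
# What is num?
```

Trace:
`b, num, q = 28, 5, 30` → b = 28; num = 5; q = 30
`b, num = num, b` → b = 5; num = 28
`num, q = q, num` → num = 30; q = 28
So num = 30

Answer: 30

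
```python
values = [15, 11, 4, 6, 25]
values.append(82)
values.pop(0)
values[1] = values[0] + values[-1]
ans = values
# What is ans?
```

Trace:
`values = [15, 11, 4, 6, 25]` → values = [15, 11, 4, 6, 25]
`values.append(82)` → values = [15, 11, 4, 6, 25, 82]
`values.pop(0)` → values = [11, 4, 6, 25, 82]
`values[1] = values[0] + values[-1]` → values = [11, 93, 6, 25, 82]
`ans = values` → ans = [11, 93, 6, 25, 82]
So ans = [11, 93, 6, 25, 82]

Answer: [11, 93, 6, 25, 82]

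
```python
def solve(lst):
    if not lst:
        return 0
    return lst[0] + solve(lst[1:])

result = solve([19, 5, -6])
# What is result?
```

19 + 5 + (-6) + 0 = 18

Answer: 18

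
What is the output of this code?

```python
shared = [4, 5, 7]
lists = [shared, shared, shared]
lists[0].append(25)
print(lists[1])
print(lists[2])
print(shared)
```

Key concept: list of same reference.
Step by step:
`shared = [4, 5, 7]` → shared = [4, 5, 7]
`lists = [shared, shared, shared]` → lists = [[4, 5, 7], [4, 5, 7], [4, 5, 7]]
`lists[0].append(25)` → shared = [4, 5, 7, 25]; lists = [[4, 5, 7, 25], [4, 5, 7, 25], [4, 5, 7, 25]]
`print(lists[1])` → prints [4, 5, 7, 25]
`print(lists[2])` → prints [4, 5, 7, 25]
`print(shared)` → prints [4, 5, 7, 25]

Answer:
[4, 5, 7, 25]
[4, 5, 7, 25]
[4, 5, 7, 25]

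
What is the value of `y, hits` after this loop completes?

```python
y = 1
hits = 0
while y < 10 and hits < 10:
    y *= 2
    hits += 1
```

Double until >= 10 or 10 iterations
`y, hits` takes the values: (1, 0) → (2, 0) → (2, 1) → (4, 1) → (4, 2) → (8, 2) → (8, 3) → (16, 3) → (16, 4)

Answer: 16, 4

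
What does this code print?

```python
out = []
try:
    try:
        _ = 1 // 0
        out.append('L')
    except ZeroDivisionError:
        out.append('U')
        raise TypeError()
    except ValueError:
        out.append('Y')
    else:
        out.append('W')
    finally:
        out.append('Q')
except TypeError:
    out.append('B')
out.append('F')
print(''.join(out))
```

Execution trace: 'U' (inner except ZeroDivisionError) → 'Q' (inner finally) → 'B' (outer except TypeError) → 'F' (after the try/except). Output: UQBF

Answer: UQBF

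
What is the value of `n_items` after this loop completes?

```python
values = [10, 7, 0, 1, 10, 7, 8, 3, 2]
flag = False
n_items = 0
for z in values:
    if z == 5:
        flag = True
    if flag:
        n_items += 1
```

Count elements after first 5 in [10, 7, 0, 1, 10, 7, 8, 3, 2]
`n_items` takes the values: 0

Answer: 0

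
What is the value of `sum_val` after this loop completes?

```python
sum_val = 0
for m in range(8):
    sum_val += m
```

Sum of 0 to 7 = 28
`sum_val` takes the values: 0 → 1 → 3 → 6 → 10 → 15 → 21 → 28

Answer: 28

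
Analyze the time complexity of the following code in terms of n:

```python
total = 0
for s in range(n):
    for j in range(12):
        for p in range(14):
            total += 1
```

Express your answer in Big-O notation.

Each loop level contributes: n × 1 × 1. Multiplying the contributions gives O(n).

Answer: O(n)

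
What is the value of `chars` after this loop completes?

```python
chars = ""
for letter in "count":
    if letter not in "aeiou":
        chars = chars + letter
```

Remove vowels from 'count'
`chars` takes the values: "" → "c" → "cn" → "cnt"

Answer: "cnt"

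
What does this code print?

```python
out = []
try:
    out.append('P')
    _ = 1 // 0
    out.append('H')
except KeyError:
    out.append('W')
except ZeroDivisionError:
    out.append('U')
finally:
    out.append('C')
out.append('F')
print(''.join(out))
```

Execution trace: 'P' (try body) → 'U' (except ZeroDivisionError) → 'C' (finally) → 'F' (after the try/except). Output: PUCF

Answer: PUCF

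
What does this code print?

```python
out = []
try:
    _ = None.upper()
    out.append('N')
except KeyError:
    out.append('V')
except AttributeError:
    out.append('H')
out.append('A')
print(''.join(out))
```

Execution trace: 'H' (except AttributeError) → 'A' (after the try/except). Output: HA

Answer: HA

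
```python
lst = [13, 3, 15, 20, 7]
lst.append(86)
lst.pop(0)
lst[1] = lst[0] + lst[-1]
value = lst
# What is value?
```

Trace:
`lst = [13, 3, 15, 20, 7]` → lst = [13, 3, 15, 20, 7]
`lst.append(86)` → lst = [13, 3, 15, 20, 7, 86]
`lst.pop(0)` → lst = [3, 15, 20, 7, 86]
`lst[1] = lst[0] + lst[-1]` → lst = [3, 89, 20, 7, 86]
`value = lst` → value = [3, 89, 20, 7, 86]
So value = [3, 89, 20, 7, 86]

Answer: [3, 89, 20, 7, 86]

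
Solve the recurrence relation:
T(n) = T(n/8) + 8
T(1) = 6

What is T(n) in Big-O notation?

Each step divides n by 8 and adds 8. After log_8(n) steps we reach T(1)=6. So T(n) = 8·log_8(n) + 6 = O(log n).

Answer: O(log n)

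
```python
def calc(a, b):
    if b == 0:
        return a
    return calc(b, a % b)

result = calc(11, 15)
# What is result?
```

calc(11, 15) -> calc(15, 11) -> calc(11, 4) -> calc(4, 3) -> calc(3, 1) -> calc(1, 0) -> 1

Answer: 1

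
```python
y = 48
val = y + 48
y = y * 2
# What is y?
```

Trace:
`y = 48` → y = 48
`val = y + 48` → val = 96
`y = y * 2` → y = 96
So y = 96

Answer: 96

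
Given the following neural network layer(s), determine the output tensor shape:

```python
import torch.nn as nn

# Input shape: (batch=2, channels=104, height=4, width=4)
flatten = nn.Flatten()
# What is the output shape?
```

Input: (2, 104, 4, 4) -> Output: (2, 1664)

Answer: (2, 1664)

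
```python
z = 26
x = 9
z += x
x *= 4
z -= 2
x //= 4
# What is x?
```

Trace:
`z = 26` → z = 26
`x = 9` → x = 9
`z += x` → z = 35
`x *= 4` → x = 36
`z -= 2` → z = 33
`x //= 4` → x = 9
So x = 9

Answer: 9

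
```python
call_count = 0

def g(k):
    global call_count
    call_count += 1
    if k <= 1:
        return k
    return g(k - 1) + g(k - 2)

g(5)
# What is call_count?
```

Calls(k) = 1 + Calls(k-1) + Calls(k-2); Calls(0)=Calls(1)=1. For k=5 this gives 15.

Answer: 15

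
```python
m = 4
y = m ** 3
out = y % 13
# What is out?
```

Trace:
`m = 4` → m = 4
`y = m ** 3` → y = 64
`out = y % 13` → out = 12
So out = 12

Answer: 12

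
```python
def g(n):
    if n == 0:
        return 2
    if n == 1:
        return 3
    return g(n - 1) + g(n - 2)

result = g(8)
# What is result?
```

Build up from base cases: g(0)=2, g(1)=3, g(2)=5, g(3)=8, g(4)=13, g(5)=21, g(6)=34, ..., g(8)=89

Answer: 89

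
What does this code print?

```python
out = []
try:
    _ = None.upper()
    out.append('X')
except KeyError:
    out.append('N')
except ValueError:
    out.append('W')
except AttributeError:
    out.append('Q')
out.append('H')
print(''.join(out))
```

Execution trace: 'Q' (except AttributeError) → 'H' (after the try/except). Output: QH

Answer: QH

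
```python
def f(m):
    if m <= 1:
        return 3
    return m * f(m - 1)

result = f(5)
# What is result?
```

f(5) = 5 * 4 * 3 * 2 * 3 = 360

Answer: 360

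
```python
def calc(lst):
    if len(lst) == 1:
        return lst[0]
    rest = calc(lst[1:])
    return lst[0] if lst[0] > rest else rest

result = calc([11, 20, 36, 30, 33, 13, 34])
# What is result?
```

Recursive max over [11, 20, 36, 30, 33, 13, 34] = 36

Answer: 36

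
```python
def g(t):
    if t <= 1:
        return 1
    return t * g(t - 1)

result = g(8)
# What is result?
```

g(8) = 8 * 7 * 6 * 5 * 4 * 3 * 2 * 1 = 40320

Answer: 40320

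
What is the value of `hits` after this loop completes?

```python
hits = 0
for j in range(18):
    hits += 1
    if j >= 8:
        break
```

Loop breaks when j reaches 8, hits is 9
`hits` takes the values: 0 → 1 → 2 → 3 → 4 → 5 → 6 → 7 → 8 → 9

Answer: 9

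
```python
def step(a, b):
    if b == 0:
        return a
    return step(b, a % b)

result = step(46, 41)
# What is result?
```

step(46, 41) -> step(41, 5) -> step(5, 1) -> step(1, 0) -> 1

Answer: 1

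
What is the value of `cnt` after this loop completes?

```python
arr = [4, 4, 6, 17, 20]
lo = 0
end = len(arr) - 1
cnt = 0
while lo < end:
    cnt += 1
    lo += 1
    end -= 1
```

Iterations until pointers meet (list length 5)
`cnt` takes the values: 0 → 1 → 2

Answer: 2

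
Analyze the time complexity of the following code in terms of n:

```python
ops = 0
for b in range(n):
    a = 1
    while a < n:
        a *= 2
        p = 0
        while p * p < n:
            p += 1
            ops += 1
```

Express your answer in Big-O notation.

Each loop level contributes: n × log n × √n. Multiplying the contributions gives O(n√n log n).

Answer: O(n√n log n)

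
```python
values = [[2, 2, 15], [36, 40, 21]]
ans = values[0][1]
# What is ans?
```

Trace:
`values = [[2, 2, 15], [36, 40, 21]]` → values = [[2, 2, 15], [36, 40, 21]]
`ans = values[0][1]` → ans = 2
So ans = 2

Answer: 2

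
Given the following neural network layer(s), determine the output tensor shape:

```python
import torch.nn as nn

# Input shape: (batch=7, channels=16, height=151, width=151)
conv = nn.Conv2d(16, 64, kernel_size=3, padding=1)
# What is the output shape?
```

Input: (7, 16, 151, 151) -> Output: (7, 64, 151, 151)

Answer: (7, 64, 151, 151)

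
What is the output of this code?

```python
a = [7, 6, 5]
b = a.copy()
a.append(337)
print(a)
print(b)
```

Key concept: list.copy() creates independent copy.
Step by step:
`a = [7, 6, 5]` → a = [7, 6, 5]
`b = a.copy()` → b = [7, 6, 5]
`a.append(337)` → a = [7, 6, 5, 337]
`print(a)` → prints [7, 6, 5, 337]
`print(b)` → prints [7, 6, 5]

Answer:
[7, 6, 5, 337]
[7, 6, 5]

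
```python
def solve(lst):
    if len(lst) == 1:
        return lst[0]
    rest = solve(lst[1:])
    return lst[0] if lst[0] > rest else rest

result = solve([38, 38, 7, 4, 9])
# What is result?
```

Recursive max over [38, 38, 7, 4, 9] = 38

Answer: 38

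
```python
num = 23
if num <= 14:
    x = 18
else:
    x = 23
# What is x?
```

Trace:
`num = 23` → num = 23
`if num <= 14: ...` → num <= 14 is False, take else branch → x = 23
So x = 23

Answer: 23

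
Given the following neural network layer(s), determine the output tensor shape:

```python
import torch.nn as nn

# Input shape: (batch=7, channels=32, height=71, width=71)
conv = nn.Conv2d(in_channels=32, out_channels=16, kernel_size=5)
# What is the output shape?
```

Input: (7, 32, 71, 71) -> Output: (7, 16, 67, 67)

Answer: (7, 16, 67, 67)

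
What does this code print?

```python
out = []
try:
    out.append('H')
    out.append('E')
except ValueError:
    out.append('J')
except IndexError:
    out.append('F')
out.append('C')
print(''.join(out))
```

Execution trace: 'H' (try body) → 'E' (try body, no exception) → 'C' (after the try/except). Output: HEC

Answer: HEC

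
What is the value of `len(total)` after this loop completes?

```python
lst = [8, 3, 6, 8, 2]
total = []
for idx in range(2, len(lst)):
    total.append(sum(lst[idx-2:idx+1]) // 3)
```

Number of 3-element averages
`total` takes the values: [] → [5] → [5, 5] → [5, 5, 5]
So `len(total)` = 3

Answer: 3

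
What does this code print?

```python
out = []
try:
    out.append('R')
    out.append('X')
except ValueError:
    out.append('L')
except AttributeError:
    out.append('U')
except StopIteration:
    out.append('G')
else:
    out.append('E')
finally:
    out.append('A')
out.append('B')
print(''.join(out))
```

Execution trace: 'R' (try body) → 'X' (try body, no exception) → 'E' (else) → 'A' (finally) → 'B' (after the try/except). Output: RXEAB

Answer: RXEAB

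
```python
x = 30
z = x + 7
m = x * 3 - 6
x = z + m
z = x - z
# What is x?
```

Trace:
`x = 30` → x = 30
`z = x + 7` → z = 37
`m = x * 3 - 6` → m = 84
`x = z + m` → x = 121
`z = x - z` → z = 84
So x = 121

Answer: 121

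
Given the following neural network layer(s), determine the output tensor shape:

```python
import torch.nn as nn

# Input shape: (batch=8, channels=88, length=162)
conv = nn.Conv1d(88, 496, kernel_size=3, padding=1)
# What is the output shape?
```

Input: (8, 88, 162) -> Output: (8, 496, 162)

Answer: (8, 496, 162)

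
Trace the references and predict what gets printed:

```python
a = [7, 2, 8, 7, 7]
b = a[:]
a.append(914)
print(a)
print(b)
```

Key concept: slice [:] creates copy.
Step by step:
`a = [7, 2, 8, 7, 7]` → a = [7, 2, 8, 7, 7]
`b = a[:]` → b = [7, 2, 8, 7, 7]
`a.append(914)` → a = [7, 2, 8, 7, 7, 914]
`print(a)` → prints [7, 2, 8, 7, 7, 914]
`print(b)` → prints [7, 2, 8, 7, 7]

Answer:
[7, 2, 8, 7, 7, 914]
[7, 2, 8, 7, 7]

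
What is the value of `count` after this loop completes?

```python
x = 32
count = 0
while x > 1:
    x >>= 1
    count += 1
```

Count right shifts until 1
`count` takes the values: 0 → 1 → 2 → 3 → 4 → 5

Answer: 5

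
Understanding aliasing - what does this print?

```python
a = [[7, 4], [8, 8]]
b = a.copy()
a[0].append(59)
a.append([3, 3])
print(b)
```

Key concept: shallow copy with nested lists.
Step by step:
`a = [[7, 4], [8, 8]]` → a = [[7, 4], [8, 8]]
`b = a.copy()` → b = [[7, 4], [8, 8]]
`a[0].append(59)` → a = [[7, 4, 59], [8, 8]]; b = [[7, 4, 59], [8, 8]]
`a.append([3, 3])` → a = [[7, 4, 59], [8, 8], [3, 3]]
`print(b)` → prints [[7, 4, 59], [8, 8]]

Answer: [[7, 4, 59], [8, 8]]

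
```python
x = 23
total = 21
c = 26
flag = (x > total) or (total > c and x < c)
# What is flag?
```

Trace:
`x = 23` → x = 23
`total = 21` → total = 21
`c = 26` → c = 26
`flag = (x > total) or (total > c and x < c)` → flag = True
So flag = True

Answer: True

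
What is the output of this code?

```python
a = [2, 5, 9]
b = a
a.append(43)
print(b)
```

Key concept: basic list aliasing.
Step by step:
`a = [2, 5, 9]` → a = [2, 5, 9]
`b = a` → b = [2, 5, 9] (same object as a)
`a.append(43)` → a = [2, 5, 9, 43] (same object as b); b = [2, 5, 9, 43] (same object as a)
`print(b)` → prints [2, 5, 9, 43]

Answer: [2, 5, 9, 43]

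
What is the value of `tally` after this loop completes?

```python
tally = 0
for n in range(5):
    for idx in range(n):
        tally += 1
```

Triangle number: 0+1+2+...+4
`tally` takes the values: 0 → 1 → 2 → 3 → 4 → 5 → 6 → 7 → 8 → 9 → 10

Answer: 10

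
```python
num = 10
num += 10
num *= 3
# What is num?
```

Trace:
`num = 10` → num = 10
`num += 10` → num = 20
`num *= 3` → num = 60
So num = 60

Answer: 60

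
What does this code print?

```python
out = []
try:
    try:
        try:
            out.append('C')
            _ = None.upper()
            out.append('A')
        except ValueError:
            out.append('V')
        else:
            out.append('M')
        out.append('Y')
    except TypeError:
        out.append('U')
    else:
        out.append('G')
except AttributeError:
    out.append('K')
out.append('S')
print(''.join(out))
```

Execution trace: 'C' (inner try body) → 'K' (outer except AttributeError) → 'S' (after the try/except). Output: CKS

Answer: CKS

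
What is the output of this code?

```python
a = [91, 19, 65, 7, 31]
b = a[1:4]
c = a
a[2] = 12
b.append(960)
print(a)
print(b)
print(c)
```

Key concept: slice vs alias.
Step by step:
`a = [91, 19, 65, 7, 31]` → a = [91, 19, 65, 7, 31]
`b = a[1:4]` → b = [19, 65, 7]
`c = a` → c = [91, 19, 65, 7, 31] (same object as a)
`a[2] = 12` → a = [91, 19, 12, 7, 31] (same object as c); c = [91, 19, 12, 7, 31] (same object as a)
`b.append(960)` → b = [19, 65, 7, 960]
`print(a)` → prints [91, 19, 12, 7, 31]
`print(b)` → prints [19, 65, 7, 960]
`print(c)` → prints [91, 19, 12, 7, 31]

Answer:
[91, 19, 12, 7, 31]
[19, 65, 7, 960]
[91, 19, 12, 7, 31]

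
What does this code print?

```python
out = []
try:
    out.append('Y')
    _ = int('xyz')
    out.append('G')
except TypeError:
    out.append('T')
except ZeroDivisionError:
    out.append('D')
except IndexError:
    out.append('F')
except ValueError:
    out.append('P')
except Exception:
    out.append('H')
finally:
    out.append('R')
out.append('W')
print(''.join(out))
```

Execution trace: 'Y' (try body) → 'P' (except ValueError) → 'R' (finally) → 'W' (after the try/except). Output: YPRW

Answer: YPRW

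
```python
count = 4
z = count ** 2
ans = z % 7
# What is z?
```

Trace:
`count = 4` → count = 4
`z = count ** 2` → z = 16
`ans = z % 7` → ans = 2
So z = 16

Answer: 16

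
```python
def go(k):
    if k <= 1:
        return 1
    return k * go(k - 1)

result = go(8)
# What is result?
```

go(8) = 8 * 7 * 6 * 5 * 4 * 3 * 2 * 1 = 40320

Answer: 40320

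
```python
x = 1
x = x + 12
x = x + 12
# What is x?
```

Trace:
`x = 1` → x = 1
`x = x + 12` → x = 13
`x = x + 12` → x = 25
So x = 25

Answer: 25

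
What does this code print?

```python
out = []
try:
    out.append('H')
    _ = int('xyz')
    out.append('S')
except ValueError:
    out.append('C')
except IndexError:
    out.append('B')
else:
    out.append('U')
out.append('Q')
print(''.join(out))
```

Execution trace: 'H' (try body) → 'C' (except ValueError) → 'Q' (after the try/except). Output: HCQ

Answer: HCQ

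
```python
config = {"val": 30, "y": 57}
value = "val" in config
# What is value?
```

Trace:
`config = {"val": 30, "y": 57}` → config = {'val': 30, 'y': 57}
`value = "val" in config` → value = True
So value = True

Answer: True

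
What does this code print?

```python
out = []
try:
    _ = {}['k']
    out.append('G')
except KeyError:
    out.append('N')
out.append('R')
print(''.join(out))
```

Execution trace: 'N' (except KeyError) → 'R' (after the try/except). Output: NR

Answer: NR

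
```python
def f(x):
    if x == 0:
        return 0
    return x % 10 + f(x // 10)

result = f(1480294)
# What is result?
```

Sum of digits of 1480294: 4 + 9 + 2 + 0 + 8 + 4 + 1 = 28

Answer: 28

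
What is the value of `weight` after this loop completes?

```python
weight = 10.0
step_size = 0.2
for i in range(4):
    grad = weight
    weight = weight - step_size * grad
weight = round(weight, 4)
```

Gradient descent: w = 10.0 * (1 - 0.2)^4
`weight` takes the values: 10.0 → 8.0 → 6.4 → 5.12 → 4.096

Answer: 4.096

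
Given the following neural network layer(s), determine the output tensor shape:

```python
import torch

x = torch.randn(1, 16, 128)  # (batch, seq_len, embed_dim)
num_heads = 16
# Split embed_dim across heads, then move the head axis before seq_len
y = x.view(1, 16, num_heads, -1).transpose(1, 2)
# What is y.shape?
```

Input: (1, 16, 128) -> head_dim = 128 // 16 = 8; after view: (1, 16, 16, 8) -> after transpose(1, 2): (1, 16, 16, 8) -> Output: (1, 16, 16, 8)

Answer: (1, 16, 16, 8)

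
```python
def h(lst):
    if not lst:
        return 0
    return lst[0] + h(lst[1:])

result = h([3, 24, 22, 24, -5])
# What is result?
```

3 + 24 + 22 + 24 + (-5) + 0 = 68

Answer: 68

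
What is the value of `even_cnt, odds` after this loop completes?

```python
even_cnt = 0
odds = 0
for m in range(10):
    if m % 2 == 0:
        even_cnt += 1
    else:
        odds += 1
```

Count evens and odds in range(10)
`even_cnt, odds` takes the values: (0, 0) → (1, 0) → (1, 1) → (2, 1) → (2, 2) → (3, 2) → (3, 3) → (4, 3) → (4, 4) → (5, 4) → (5, 5)

Answer: 5, 5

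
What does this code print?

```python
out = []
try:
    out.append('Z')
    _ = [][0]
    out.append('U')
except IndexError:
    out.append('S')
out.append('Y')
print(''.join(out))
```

Execution trace: 'Z' (try body) → 'S' (except IndexError) → 'Y' (after the try/except). Output: ZSY

Answer: ZSY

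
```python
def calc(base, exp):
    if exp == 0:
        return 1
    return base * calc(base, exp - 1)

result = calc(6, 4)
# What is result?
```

calc(6, 4) = 6 * 6 * 6 * 6 = 1296

Answer: 1296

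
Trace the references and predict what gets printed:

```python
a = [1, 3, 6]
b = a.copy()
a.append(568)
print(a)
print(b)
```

Key concept: list.copy() creates independent copy.
Step by step:
`a = [1, 3, 6]` → a = [1, 3, 6]
`b = a.copy()` → b = [1, 3, 6]
`a.append(568)` → a = [1, 3, 6, 568]
`print(a)` → prints [1, 3, 6, 568]
`print(b)` → prints [1, 3, 6]

Answer:
[1, 3, 6, 568]
[1, 3, 6]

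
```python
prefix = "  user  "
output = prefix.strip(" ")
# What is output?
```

Trace:
`prefix = "  user  "` → prefix = '  user  '
`output = prefix.strip(" ")` → output = 'user'
So output = 'user'

Answer: 'user'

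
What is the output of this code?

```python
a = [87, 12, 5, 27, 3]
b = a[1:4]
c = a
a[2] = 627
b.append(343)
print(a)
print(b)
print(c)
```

Key concept: slice vs alias.
Step by step:
`a = [87, 12, 5, 27, 3]` → a = [87, 12, 5, 27, 3]
`b = a[1:4]` → b = [12, 5, 27]
`c = a` → c = [87, 12, 5, 27, 3] (same object as a)
`a[2] = 627` → a = [87, 12, 627, 27, 3] (same object as c); c = [87, 12, 627, 27, 3] (same object as a)
`b.append(343)` → b = [12, 5, 27, 343]
`print(a)` → prints [87, 12, 627, 27, 3]
`print(b)` → prints [12, 5, 27, 343]
`print(c)` → prints [87, 12, 627, 27, 3]

Answer:
[87, 12, 627, 27, 3]
[12, 5, 27, 343]
[87, 12, 627, 27, 3]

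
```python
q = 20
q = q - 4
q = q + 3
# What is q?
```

Trace:
`q = 20` → q = 20
`q = q - 4` → q = 16
`q = q + 3` → q = 19
So q = 19

Answer: 19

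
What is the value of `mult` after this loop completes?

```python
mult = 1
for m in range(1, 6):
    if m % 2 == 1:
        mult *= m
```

Product of odd numbers 1 to 5
`mult` takes the values: 1 → 3 → 15

Answer: 15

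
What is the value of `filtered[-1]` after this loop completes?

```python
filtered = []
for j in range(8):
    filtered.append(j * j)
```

Last element of squares 0 to 7
`filtered` takes the values: [] → [0] → [0, 1] → [0, 1, 4] → [0, 1, 4, 9] → [0, 1, 4, 9, 16] → [0, 1, 4, 9, 16, 25] → [0, 1, 4, 9, 16, 25, 36] → [0, 1, 4, 9, 16, 25, 36, 49]
So `filtered[-1]` = 49

Answer: 49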